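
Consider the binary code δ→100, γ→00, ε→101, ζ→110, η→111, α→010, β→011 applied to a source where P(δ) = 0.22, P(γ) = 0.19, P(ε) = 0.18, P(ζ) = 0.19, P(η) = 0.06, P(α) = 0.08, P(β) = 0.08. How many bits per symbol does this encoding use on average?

2.81 bits/symbol

L̄ = Σ pᵢ·ℓᵢ = 0.22·3 + 0.19·2 + 0.18·3 + 0.19·3 + 0.06·3 + 0.08·3 + 0.08·3 = 2.81 bits/symbol.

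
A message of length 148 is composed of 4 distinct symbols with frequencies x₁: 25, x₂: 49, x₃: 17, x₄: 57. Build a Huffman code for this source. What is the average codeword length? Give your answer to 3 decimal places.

Probabilities are the counts divided by 148.
Repeatedly combine the two least-probable nodes; the expected code length is the sum of the merged weights.
merge 17/148 + 25/148 → 21/74
merge 21/74 + 49/148 → 91/148
merge 57/148 + 91/148 → 1
L = 21/74 + 91/148 + 1 = 281/148 ≈ 1.899 bits/symbol.

1.899 bits/symbol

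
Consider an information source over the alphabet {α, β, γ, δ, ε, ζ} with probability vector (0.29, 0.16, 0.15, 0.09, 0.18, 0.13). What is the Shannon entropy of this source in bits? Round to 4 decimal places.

2.4921 bits

H = −Σ pᵢ log₂ pᵢ.
−0.29·log₂(0.29) = 0.5179
−0.16·log₂(0.16) = 0.4230
−0.15·log₂(0.15) = 0.4105
−0.09·log₂(0.09) = 0.3127
−0.18·log₂(0.18) = 0.4453
−0.13·log₂(0.13) = 0.3826
Sum ≈ 2.4921 → 2.4921 bits.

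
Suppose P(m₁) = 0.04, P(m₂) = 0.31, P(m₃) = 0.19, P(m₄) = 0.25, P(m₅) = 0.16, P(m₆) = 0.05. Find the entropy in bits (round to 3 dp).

H = −Σ pᵢ log₂ pᵢ.
−0.04·log₂(0.04) = 0.1858
−0.31·log₂(0.31) = 0.5238
−0.19·log₂(0.19) = 0.4552
−0.25·log₂(0.25) = 0.5000
−0.16·log₂(0.16) = 0.4230
−0.05·log₂(0.05) = 0.2161
Sum ≈ 2.3039 → 2.304 bits.

2.304 bits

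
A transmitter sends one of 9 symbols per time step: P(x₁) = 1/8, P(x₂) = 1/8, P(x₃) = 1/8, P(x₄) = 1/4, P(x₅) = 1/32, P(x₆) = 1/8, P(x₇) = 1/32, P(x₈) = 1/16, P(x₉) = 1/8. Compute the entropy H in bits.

Each probability is a power of 1/2, so log₂(1/p) is an integer.
H = Σ p·log₂(1/p) = 1/8·3 + 1/8·3 + 1/8·3 + 1/4·2 + 1/32·5 + 1/8·3 + 1/32·5 + 1/16·4 + 1/8·3 = 2.9375 bits.

2.9375 bits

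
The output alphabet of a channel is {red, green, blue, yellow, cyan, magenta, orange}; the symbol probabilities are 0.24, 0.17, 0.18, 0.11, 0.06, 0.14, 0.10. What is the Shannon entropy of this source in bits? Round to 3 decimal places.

2.697 bits

H = −Σ pᵢ log₂ pᵢ.
−0.24·log₂(0.24) = 0.4941
−0.17·log₂(0.17) = 0.4346
−0.18·log₂(0.18) = 0.4453
−0.11·log₂(0.11) = 0.3503
−0.06·log₂(0.06) = 0.2435
−0.14·log₂(0.14) = 0.3971
−0.10·log₂(0.10) = 0.3322
Sum ≈ 2.6972 → 2.697 bits.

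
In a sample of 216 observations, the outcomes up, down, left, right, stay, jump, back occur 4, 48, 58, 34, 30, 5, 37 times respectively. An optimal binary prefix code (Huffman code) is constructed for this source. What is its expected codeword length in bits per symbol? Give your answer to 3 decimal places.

Probabilities are the counts divided by 216.
Repeatedly combine the two least-probable nodes; the expected code length is the sum of the merged weights.
merge 1/54 + 5/216 → 1/24
merge 1/24 + 5/36 → 13/72
merge 17/108 + 37/216 → 71/216
merge 13/72 + 2/9 → 29/72
merge 29/108 + 71/216 → 43/72
merge 29/72 + 43/72 → 1
L = 1/24 + 13/72 + 71/216 + 29/72 + 43/72 + 1 = 551/216 ≈ 2.551 bits/symbol.

2.551 bits/symbol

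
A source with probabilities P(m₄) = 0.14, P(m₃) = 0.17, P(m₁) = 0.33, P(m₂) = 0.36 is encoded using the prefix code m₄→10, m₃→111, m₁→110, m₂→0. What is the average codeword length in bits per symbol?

L̄ = Σ pᵢ·ℓᵢ = 0.14·2 + 0.17·3 + 0.33·3 + 0.36·1 = 2.14 bits/symbol.

2.14 bits/symbol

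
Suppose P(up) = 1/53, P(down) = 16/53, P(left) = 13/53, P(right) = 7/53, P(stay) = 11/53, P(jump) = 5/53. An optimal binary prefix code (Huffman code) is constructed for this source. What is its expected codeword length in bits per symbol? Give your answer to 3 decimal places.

Repeatedly combine the two least-probable nodes; the expected code length is the sum of the merged weights.
merge 1/53 + 5/53 → 6/53
merge 6/53 + 7/53 → 13/53
merge 11/53 + 13/53 → 24/53
merge 13/53 + 16/53 → 29/53
merge 24/53 + 29/53 → 1
L = 6/53 + 13/53 + 24/53 + 29/53 + 1 = 125/53 ≈ 2.358 bits/symbol.

2.358 bits/symbol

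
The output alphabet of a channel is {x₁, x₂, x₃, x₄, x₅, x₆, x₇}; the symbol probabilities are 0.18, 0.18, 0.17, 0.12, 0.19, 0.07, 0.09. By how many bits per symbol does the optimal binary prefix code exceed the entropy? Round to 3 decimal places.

0.061 bits

Entropy H = −Σ p log₂ p ≈ 2.7287 bits.
Huffman merges: 7/100+9/100→4/25; 3/25+4/25→7/25; 17/100+9/50→7/20; 9/50+19/100→37/100; 7/25+7/20→63/100; 37/100+63/100→1. L = 279/100 ≈ 2.7900.
L − H = 2.7900 − 2.7287 = 0.061 bits.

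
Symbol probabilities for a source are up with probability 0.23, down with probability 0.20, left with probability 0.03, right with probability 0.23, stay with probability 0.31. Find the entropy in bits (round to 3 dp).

H = −Σ pᵢ log₂ pᵢ.
−0.23·log₂(0.23) = 0.4877
−0.20·log₂(0.20) = 0.4644
−0.03·log₂(0.03) = 0.1518
−0.23·log₂(0.23) = 0.4877
−0.31·log₂(0.31) = 0.5238
Sum ≈ 2.1153 → 2.115 bits.

2.115 bits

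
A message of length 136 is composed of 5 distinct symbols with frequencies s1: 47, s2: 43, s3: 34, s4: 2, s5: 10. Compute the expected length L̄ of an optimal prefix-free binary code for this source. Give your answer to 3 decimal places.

Probabilities are the counts divided by 136.
Repeatedly combine the two least-probable nodes; the expected code length is the sum of the merged weights.
merge 1/68 + 5/68 → 3/34
merge 3/34 + 1/4 → 23/68
merge 43/136 + 23/68 → 89/136
merge 47/136 + 89/136 → 1
L = 3/34 + 23/68 + 89/136 + 1 = 283/136 ≈ 2.081 bits/symbol.

2.081 bits/symbol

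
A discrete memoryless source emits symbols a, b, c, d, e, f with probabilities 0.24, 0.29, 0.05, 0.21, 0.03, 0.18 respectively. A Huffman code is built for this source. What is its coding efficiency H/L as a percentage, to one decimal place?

Entropy H = −Σ p log₂ p ≈ 2.2980 bits.
Huffman merges: 3/100+1/20→2/25; 2/25+9/50→13/50; 21/100+6/25→9/20; 13/50+29/100→11/20; 9/20+11/20→1. L = 117/50 ≈ 2.3400.
Efficiency = H/L = 2.2980/2.3400 = 98.2%.

98.2%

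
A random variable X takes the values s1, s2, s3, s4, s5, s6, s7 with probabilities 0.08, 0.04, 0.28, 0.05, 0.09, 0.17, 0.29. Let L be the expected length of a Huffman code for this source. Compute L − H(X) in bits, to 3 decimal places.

Entropy H = −Σ p log₂ p ≈ 2.4727 bits.
Huffman merges: 1/25+1/20→9/100; 2/25+9/100→17/100; 9/100+17/100→13/50; 17/100+13/50→43/100; 7/25+29/100→57/100; 43/100+57/100→1. L = 63/25 ≈ 2.5200.
L − H = 2.5200 − 2.4727 = 0.047 bits.

0.047 bits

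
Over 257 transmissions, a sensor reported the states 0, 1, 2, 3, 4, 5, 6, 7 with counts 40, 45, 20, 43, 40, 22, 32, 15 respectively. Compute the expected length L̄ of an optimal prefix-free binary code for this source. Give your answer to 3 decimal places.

Probabilities are the counts divided by 257.
Repeatedly combine the two least-probable nodes; the expected code length is the sum of the merged weights.
merge 15/257 + 20/257 → 35/257
merge 22/257 + 32/257 → 54/257
merge 35/257 + 40/257 → 75/257
merge 40/257 + 43/257 → 83/257
merge 45/257 + 54/257 → 99/257
merge 75/257 + 83/257 → 158/257
merge 99/257 + 158/257 → 1
L = 35/257 + 54/257 + 75/257 + 83/257 + 99/257 + 158/257 + 1 = 761/257 ≈ 2.961 bits/symbol.

2.961 bits/symbol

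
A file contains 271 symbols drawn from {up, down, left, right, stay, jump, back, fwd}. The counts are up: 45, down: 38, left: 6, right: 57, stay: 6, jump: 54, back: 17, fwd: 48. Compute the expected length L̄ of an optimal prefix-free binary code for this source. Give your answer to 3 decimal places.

2.742 bits/symbol

Probabilities are the counts divided by 271.
Repeatedly combine the two least-probable nodes; the expected code length is the sum of the merged weights.
merge 6/271 + 6/271 → 12/271
merge 12/271 + 17/271 → 29/271
merge 29/271 + 38/271 → 67/271
merge 45/271 + 48/271 → 93/271
merge 54/271 + 57/271 → 111/271
merge 67/271 + 93/271 → 160/271
merge 111/271 + 160/271 → 1
L = 12/271 + 29/271 + 67/271 + 93/271 + 111/271 + 160/271 + 1 = 743/271 ≈ 2.742 bits/symbol.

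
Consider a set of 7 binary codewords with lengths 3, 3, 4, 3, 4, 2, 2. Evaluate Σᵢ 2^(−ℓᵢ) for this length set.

With common denominator 2^4 = 16: Σ 2^(−ℓᵢ) = 2/16 + 2/16 + 1/16 + 2/16 + 1/16 + 4/16 + 4/16 = 16/16 = 1.

1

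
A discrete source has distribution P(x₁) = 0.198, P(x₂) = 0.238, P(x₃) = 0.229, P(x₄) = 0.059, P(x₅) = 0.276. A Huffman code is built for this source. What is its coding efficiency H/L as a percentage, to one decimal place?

97.3%

Entropy H = −Σ p log₂ p ≈ 2.1960 bits.
Huffman merges: 59/1000+99/500→257/1000; 229/1000+119/500→467/1000; 257/1000+69/250→533/1000; 467/1000+533/1000→1. L = 2257/1000 ≈ 2.2570.
Efficiency = H/L = 2.1960/2.2570 = 97.3%.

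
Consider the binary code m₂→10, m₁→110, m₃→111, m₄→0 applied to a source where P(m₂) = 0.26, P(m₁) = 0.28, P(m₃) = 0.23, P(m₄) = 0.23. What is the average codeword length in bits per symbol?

2.28 bits/symbol

L̄ = Σ pᵢ·ℓᵢ = 0.26·2 + 0.28·3 + 0.23·3 + 0.23·1 = 2.28 bits/symbol.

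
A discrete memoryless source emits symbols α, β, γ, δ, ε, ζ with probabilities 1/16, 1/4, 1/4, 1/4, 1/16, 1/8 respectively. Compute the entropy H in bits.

Each probability is a power of 1/2, so log₂(1/p) is an integer.
H = Σ p·log₂(1/p) = 1/16·4 + 1/4·2 + 1/4·2 + 1/4·2 + 1/16·4 + 1/8·3 = 2.375 bits.

2.375 bits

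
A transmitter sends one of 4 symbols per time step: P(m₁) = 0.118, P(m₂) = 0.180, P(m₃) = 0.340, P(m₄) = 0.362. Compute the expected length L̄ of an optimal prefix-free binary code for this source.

Repeatedly combine the two least-probable nodes; the expected code length is the sum of the merged weights.
merge 59/500 + 9/50 → 149/500
merge 149/500 + 17/50 → 319/500
merge 181/500 + 319/500 → 1
L = 149/500 + 319/500 + 1 = 242/125 = 1.936 bits/symbol.

1.936 bits/symbol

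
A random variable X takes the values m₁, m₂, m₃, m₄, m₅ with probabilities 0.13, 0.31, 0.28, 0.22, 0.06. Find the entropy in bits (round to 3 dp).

H = −Σ pᵢ log₂ pᵢ.
−0.13·log₂(0.13) = 0.3826
−0.31·log₂(0.31) = 0.5238
−0.28·log₂(0.28) = 0.5142
−0.22·log₂(0.22) = 0.4806
−0.06·log₂(0.06) = 0.2435
Sum ≈ 2.1448 → 2.145 bits.

2.145 bits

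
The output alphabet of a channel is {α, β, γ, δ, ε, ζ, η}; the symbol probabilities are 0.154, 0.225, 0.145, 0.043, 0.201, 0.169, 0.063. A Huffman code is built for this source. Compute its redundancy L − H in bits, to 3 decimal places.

Entropy H = −Σ p log₂ p ≈ 2.6490 bits.
Huffman merges: 43/1000+63/1000→53/500; 53/500+29/200→251/1000; 77/500+169/1000→323/1000; 201/1000+9/40→213/500; 251/1000+323/1000→287/500; 213/500+287/500→1. L = 67/25 ≈ 2.6800.
L − H = 2.6800 − 2.6490 = 0.031 bits.

0.031 bits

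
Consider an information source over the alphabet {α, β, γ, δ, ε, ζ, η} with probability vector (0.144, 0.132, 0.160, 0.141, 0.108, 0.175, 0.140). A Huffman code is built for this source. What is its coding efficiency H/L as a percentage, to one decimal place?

98.9%

Entropy H = −Σ p log₂ p ≈ 2.7937 bits.
Huffman merges: 27/250+33/250→6/25; 7/50+141/1000→281/1000; 18/125+4/25→38/125; 7/40+6/25→83/200; 281/1000+38/125→117/200; 83/200+117/200→1. L = 113/40 ≈ 2.8250.
Efficiency = H/L = 2.7937/2.8250 = 98.9%.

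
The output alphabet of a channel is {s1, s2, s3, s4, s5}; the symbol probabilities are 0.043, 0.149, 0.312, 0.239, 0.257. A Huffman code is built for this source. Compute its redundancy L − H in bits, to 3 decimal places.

0.066 bits

Entropy H = −Σ p log₂ p ≈ 2.1260 bits.
Huffman merges: 43/1000+149/1000→24/125; 24/125+239/1000→431/1000; 257/1000+39/125→569/1000; 431/1000+569/1000→1. L = 274/125 ≈ 2.1920.
L − H = 2.1920 − 2.1260 = 0.066 bits.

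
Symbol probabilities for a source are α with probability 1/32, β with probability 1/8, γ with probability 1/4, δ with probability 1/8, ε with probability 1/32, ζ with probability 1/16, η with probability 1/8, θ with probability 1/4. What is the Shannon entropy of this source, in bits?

Each probability is a power of 1/2, so log₂(1/p) is an integer.
H = Σ p·log₂(1/p) = 1/32·5 + 1/8·3 + 1/4·2 + 1/8·3 + 1/32·5 + 1/16·4 + 1/8·3 + 1/4·2 = 2.6875 bits.

2.6875 bits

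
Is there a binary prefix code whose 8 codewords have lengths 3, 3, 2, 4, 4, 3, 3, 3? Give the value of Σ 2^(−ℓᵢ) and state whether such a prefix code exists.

1; yes

With common denominator 2^4 = 16: Σ 2^(−ℓᵢ) = 2/16 + 2/16 + 4/16 + 1/16 + 1/16 + 2/16 + 2/16 + 2/16 = 16/16 = 1.
Kraft's inequality requires Σ ≤ 1; here Σ = 1 ≤ 1, so such a prefix code exists.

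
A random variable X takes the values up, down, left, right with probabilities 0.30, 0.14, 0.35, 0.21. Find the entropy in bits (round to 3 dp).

1.921 bits

H = −Σ pᵢ log₂ pᵢ.
−0.30·log₂(0.30) = 0.5211
−0.14·log₂(0.14) = 0.3971
−0.35·log₂(0.35) = 0.5301
−0.21·log₂(0.21) = 0.4728
Sum ≈ 1.9211 → 1.921 bits.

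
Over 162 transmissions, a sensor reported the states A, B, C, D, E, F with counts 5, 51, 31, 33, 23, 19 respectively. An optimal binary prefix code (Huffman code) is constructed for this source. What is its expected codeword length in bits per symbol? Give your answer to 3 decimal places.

2.438 bits/symbol

Probabilities are the counts divided by 162.
Repeatedly combine the two least-probable nodes; the expected code length is the sum of the merged weights.
merge 5/162 + 19/162 → 4/27
merge 23/162 + 4/27 → 47/162
merge 31/162 + 11/54 → 32/81
merge 47/162 + 17/54 → 49/81
merge 32/81 + 49/81 → 1
L = 4/27 + 47/162 + 32/81 + 49/81 + 1 = 395/162 ≈ 2.438 bits/symbol.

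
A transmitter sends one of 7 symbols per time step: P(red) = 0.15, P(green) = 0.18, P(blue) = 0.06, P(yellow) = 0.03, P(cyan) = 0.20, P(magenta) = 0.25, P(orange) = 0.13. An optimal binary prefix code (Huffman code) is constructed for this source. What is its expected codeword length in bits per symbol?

Repeatedly combine the two least-probable nodes; the expected code length is the sum of the merged weights.
merge 3/100 + 3/50 → 9/100
merge 9/100 + 13/100 → 11/50
merge 3/20 + 9/50 → 33/100
merge 1/5 + 11/50 → 21/50
merge 1/4 + 33/100 → 29/50
merge 21/50 + 29/50 → 1
L = 9/100 + 11/50 + 33/100 + 21/50 + 29/50 + 1 = 66/25 = 2.64 bits/symbol.

2.64 bits/symbol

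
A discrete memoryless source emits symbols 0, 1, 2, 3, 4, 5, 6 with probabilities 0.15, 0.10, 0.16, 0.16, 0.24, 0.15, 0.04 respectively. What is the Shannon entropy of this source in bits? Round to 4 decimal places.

H = −Σ pᵢ log₂ pᵢ.
−0.15·log₂(0.15) = 0.4105
−0.10·log₂(0.10) = 0.3322
−0.16·log₂(0.16) = 0.4230
−0.16·log₂(0.16) = 0.4230
−0.24·log₂(0.24) = 0.4941
−0.15·log₂(0.15) = 0.4105
−0.04·log₂(0.04) = 0.1858
Sum ≈ 2.6792 → 2.6792 bits.

2.6792 bits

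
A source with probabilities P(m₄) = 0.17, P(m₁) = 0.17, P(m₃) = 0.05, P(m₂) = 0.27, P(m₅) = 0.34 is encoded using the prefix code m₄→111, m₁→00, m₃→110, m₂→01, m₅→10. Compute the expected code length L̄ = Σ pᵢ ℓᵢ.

L̄ = Σ pᵢ·ℓᵢ = 0.17·3 + 0.17·2 + 0.05·3 + 0.27·2 + 0.34·2 = 2.22 bits/symbol.

2.22 bits/symbol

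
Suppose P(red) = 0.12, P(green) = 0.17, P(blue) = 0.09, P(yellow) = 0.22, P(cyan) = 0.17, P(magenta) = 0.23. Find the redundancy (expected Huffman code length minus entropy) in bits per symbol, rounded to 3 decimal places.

Entropy H = −Σ p log₂ p ≈ 2.5171 bits.
Huffman merges: 9/100+3/25→21/100; 17/100+17/100→17/50; 21/100+11/50→43/100; 23/100+17/50→57/100; 43/100+57/100→1. L = 51/20 ≈ 2.5500.
L − H = 2.5500 − 2.5171 = 0.033 bits.

0.033 bits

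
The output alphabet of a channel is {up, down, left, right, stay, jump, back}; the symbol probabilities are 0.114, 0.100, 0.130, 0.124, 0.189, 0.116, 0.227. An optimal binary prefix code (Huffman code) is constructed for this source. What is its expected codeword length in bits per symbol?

Repeatedly combine the two least-probable nodes; the expected code length is the sum of the merged weights.
merge 1/10 + 57/500 → 107/500
merge 29/250 + 31/250 → 6/25
merge 13/100 + 189/1000 → 319/1000
merge 107/500 + 227/1000 → 441/1000
merge 6/25 + 319/1000 → 559/1000
merge 441/1000 + 559/1000 → 1
L = 107/500 + 6/25 + 319/1000 + 441/1000 + 559/1000 + 1 = 2773/1000 = 2.773 bits/symbol.

2.773 bits/symbol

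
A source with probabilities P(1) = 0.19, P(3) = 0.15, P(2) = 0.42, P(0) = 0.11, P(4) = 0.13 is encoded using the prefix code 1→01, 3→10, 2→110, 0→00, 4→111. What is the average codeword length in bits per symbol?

2.55 bits/symbol

L̄ = Σ pᵢ·ℓᵢ = 0.19·2 + 0.15·2 + 0.42·3 + 0.11·2 + 0.13·3 = 2.55 bits/symbol.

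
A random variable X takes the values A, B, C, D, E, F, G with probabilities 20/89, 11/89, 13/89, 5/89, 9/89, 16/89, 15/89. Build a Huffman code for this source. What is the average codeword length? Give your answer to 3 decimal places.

2.753 bits/symbol

Repeatedly combine the two least-probable nodes; the expected code length is the sum of the merged weights.
merge 5/89 + 9/89 → 14/89
merge 11/89 + 13/89 → 24/89
merge 14/89 + 15/89 → 29/89
merge 16/89 + 20/89 → 36/89
merge 24/89 + 29/89 → 53/89
merge 36/89 + 53/89 → 1
L = 14/89 + 24/89 + 29/89 + 36/89 + 53/89 + 1 = 245/89 ≈ 2.753 bits/symbol.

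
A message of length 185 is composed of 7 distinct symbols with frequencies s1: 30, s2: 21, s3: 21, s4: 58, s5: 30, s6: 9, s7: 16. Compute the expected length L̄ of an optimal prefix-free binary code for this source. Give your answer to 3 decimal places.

2.659 bits/symbol

Probabilities are the counts divided by 185.
Repeatedly combine the two least-probable nodes; the expected code length is the sum of the merged weights.
merge 9/185 + 16/185 → 5/37
merge 21/185 + 21/185 → 42/185
merge 5/37 + 6/37 → 11/37
merge 6/37 + 42/185 → 72/185
merge 11/37 + 58/185 → 113/185
merge 72/185 + 113/185 → 1
L = 5/37 + 42/185 + 11/37 + 72/185 + 113/185 + 1 = 492/185 ≈ 2.659 bits/symbol.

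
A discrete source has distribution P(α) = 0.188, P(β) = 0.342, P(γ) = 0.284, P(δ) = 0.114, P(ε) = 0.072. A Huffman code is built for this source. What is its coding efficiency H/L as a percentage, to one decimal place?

Entropy H = −Σ p log₂ p ≈ 2.1289 bits.
Huffman merges: 9/125+57/500→93/500; 93/500+47/250→187/500; 71/250+171/500→313/500; 187/500+313/500→1. L = 1093/500 ≈ 2.1860.
Efficiency = H/L = 2.1289/2.1860 = 97.4%.

97.4%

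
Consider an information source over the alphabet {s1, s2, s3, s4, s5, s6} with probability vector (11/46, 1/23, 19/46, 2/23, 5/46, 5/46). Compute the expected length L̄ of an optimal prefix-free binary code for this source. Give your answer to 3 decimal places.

2.283 bits/symbol

Repeatedly combine the two least-probable nodes; the expected code length is the sum of the merged weights.
merge 1/23 + 2/23 → 3/23
merge 5/46 + 5/46 → 5/23
merge 3/23 + 5/23 → 8/23
merge 11/46 + 8/23 → 27/46
merge 19/46 + 27/46 → 1
L = 3/23 + 5/23 + 8/23 + 27/46 + 1 = 105/46 ≈ 2.283 bits/symbol.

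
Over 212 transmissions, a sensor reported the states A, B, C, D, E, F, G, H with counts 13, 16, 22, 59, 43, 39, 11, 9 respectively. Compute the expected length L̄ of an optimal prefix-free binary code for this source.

2.75 bits/symbol

Probabilities are the counts divided by 212.
Repeatedly combine the two least-probable nodes; the expected code length is the sum of the merged weights.
merge 9/212 + 11/212 → 5/53
merge 13/212 + 4/53 → 29/212
merge 5/53 + 11/106 → 21/106
merge 29/212 + 39/212 → 17/53
merge 21/106 + 43/212 → 85/212
merge 59/212 + 17/53 → 127/212
merge 85/212 + 127/212 → 1
L = 5/53 + 29/212 + 21/106 + 17/53 + 85/212 + 127/212 + 1 = 11/4 = 2.75 bits/symbol.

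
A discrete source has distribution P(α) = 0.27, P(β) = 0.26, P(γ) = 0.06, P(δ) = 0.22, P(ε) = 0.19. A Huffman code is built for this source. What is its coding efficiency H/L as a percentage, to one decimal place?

97.5%

Entropy H = −Σ p log₂ p ≈ 2.1946 bits.
Huffman merges: 3/50+19/100→1/4; 11/50+1/4→47/100; 13/50+27/100→53/100; 47/100+53/100→1. L = 9/4 ≈ 2.2500.
Efficiency = H/L = 2.1946/2.2500 = 97.5%.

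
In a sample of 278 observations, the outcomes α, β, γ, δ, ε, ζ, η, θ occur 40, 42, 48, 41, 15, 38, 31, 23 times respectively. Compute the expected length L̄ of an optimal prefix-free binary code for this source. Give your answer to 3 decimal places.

Probabilities are the counts divided by 278.
Repeatedly combine the two least-probable nodes; the expected code length is the sum of the merged weights.
merge 15/278 + 23/278 → 19/139
merge 31/278 + 19/139 → 69/278
merge 19/139 + 20/139 → 39/139
merge 41/278 + 21/139 → 83/278
merge 24/139 + 69/278 → 117/278
merge 39/139 + 83/278 → 161/278
merge 117/278 + 161/278 → 1
L = 19/139 + 69/278 + 39/139 + 83/278 + 117/278 + 161/278 + 1 = 412/139 ≈ 2.964 bits/symbol.

2.964 bits/symbol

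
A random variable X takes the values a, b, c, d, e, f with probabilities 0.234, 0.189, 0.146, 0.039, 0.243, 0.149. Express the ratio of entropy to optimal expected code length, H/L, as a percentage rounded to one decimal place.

Entropy H = −Σ p log₂ p ≈ 2.4376 bits.
Huffman merges: 39/1000+73/500→37/200; 149/1000+37/200→167/500; 189/1000+117/500→423/1000; 243/1000+167/500→577/1000; 423/1000+577/1000→1. L = 2519/1000 ≈ 2.5190.
Efficiency = H/L = 2.4376/2.5190 = 96.8%.

96.8%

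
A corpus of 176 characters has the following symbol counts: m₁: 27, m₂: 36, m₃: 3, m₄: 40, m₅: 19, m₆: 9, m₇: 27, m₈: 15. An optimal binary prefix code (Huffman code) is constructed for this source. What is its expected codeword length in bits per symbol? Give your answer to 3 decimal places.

Probabilities are the counts divided by 176.
Repeatedly combine the two least-probable nodes; the expected code length is the sum of the merged weights.
merge 3/176 + 9/176 → 3/44
merge 3/44 + 15/176 → 27/176
merge 19/176 + 27/176 → 23/88
merge 27/176 + 27/176 → 27/88
merge 9/44 + 5/22 → 19/44
merge 23/88 + 27/88 → 25/44
merge 19/44 + 25/44 → 1
L = 3/44 + 27/176 + 23/88 + 27/88 + 19/44 + 25/44 + 1 = 491/176 ≈ 2.790 bits/symbol.

2.790 bits/symbol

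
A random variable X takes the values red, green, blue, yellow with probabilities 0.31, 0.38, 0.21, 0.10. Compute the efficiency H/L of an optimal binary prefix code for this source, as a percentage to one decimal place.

96.3%

Entropy H = −Σ p log₂ p ≈ 1.8593 bits.
Huffman merges: 1/10+21/100→31/100; 31/100+31/100→31/50; 19/50+31/50→1. L = 193/100 ≈ 1.9300.
Efficiency = H/L = 1.8593/1.9300 = 96.3%.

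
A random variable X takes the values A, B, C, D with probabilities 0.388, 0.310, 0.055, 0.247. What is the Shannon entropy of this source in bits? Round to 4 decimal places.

H = −Σ pᵢ log₂ pᵢ.
−0.388·log₂(0.388) = 0.5300
−0.310·log₂(0.310) = 0.5238
−0.055·log₂(0.055) = 0.2301
−0.247·log₂(0.247) = 0.4983
Sum ≈ 1.7822 → 1.7822 bits.

1.7822 bits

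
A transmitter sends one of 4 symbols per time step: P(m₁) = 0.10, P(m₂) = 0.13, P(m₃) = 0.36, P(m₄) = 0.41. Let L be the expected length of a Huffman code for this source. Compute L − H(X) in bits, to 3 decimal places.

0.047 bits

Entropy H = −Σ p log₂ p ≈ 1.7728 bits.
Huffman merges: 1/10+13/100→23/100; 23/100+9/25→59/100; 41/100+59/100→1. L = 91/50 ≈ 1.8200.
L − H = 1.8200 − 1.7728 = 0.047 bits.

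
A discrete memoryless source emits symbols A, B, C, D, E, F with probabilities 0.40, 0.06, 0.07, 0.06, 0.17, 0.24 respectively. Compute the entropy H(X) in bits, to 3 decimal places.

2.213 bits

H = −Σ pᵢ log₂ pᵢ.
−0.40·log₂(0.40) = 0.5288
−0.06·log₂(0.06) = 0.2435
−0.07·log₂(0.07) = 0.2686
−0.06·log₂(0.06) = 0.2435
−0.17·log₂(0.17) = 0.4346
−0.24·log₂(0.24) = 0.4941
Sum ≈ 2.2131 → 2.213 bits.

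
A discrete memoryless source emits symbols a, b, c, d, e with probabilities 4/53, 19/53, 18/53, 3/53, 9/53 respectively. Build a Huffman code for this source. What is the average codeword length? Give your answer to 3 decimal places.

2.075 bits/symbol

Repeatedly combine the two least-probable nodes; the expected code length is the sum of the merged weights.
merge 3/53 + 4/53 → 7/53
merge 7/53 + 9/53 → 16/53
merge 16/53 + 18/53 → 34/53
merge 19/53 + 34/53 → 1
L = 7/53 + 16/53 + 34/53 + 1 = 110/53 ≈ 2.075 bits/symbol.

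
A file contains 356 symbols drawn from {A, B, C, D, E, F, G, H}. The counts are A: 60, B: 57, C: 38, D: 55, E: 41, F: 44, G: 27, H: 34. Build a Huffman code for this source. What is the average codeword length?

3 bits/symbol

Probabilities are the counts divided by 356.
Repeatedly combine the two least-probable nodes; the expected code length is the sum of the merged weights.
merge 27/356 + 17/178 → 61/356
merge 19/178 + 41/356 → 79/356
merge 11/89 + 55/356 → 99/356
merge 57/356 + 15/89 → 117/356
merge 61/356 + 79/356 → 35/89
merge 99/356 + 117/356 → 54/89
merge 35/89 + 54/89 → 1
L = 61/356 + 79/356 + 99/356 + 117/356 + 35/89 + 54/89 + 1 = 3 bits/symbol.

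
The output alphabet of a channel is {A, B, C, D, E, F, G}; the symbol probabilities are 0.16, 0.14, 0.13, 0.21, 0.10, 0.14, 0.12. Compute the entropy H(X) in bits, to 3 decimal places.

H = −Σ pᵢ log₂ pᵢ.
−0.16·log₂(0.16) = 0.4230
−0.14·log₂(0.14) = 0.3971
−0.13·log₂(0.13) = 0.3826
−0.21·log₂(0.21) = 0.4728
−0.10·log₂(0.10) = 0.3322
−0.14·log₂(0.14) = 0.3971
−0.12·log₂(0.12) = 0.3671
Sum ≈ 2.7720 → 2.772 bits.

2.772 bits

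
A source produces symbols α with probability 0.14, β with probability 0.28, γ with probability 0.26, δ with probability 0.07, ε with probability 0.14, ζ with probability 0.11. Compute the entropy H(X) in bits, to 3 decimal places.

2.433 bits

H = −Σ pᵢ log₂ pᵢ.
−0.14·log₂(0.14) = 0.3971
−0.28·log₂(0.28) = 0.5142
−0.26·log₂(0.26) = 0.5053
−0.07·log₂(0.07) = 0.2686
−0.14·log₂(0.14) = 0.3971
−0.11·log₂(0.11) = 0.3503
Sum ≈ 2.4326 → 2.433 bits.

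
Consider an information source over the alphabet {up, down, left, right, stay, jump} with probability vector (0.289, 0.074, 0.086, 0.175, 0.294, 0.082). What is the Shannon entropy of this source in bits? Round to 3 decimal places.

H = −Σ pᵢ log₂ pᵢ.
−0.289·log₂(0.289) = 0.5176
−0.074·log₂(0.074) = 0.2780
−0.086·log₂(0.086) = 0.3044
−0.175·log₂(0.175) = 0.4401
−0.294·log₂(0.294) = 0.5192
−0.082·log₂(0.082) = 0.2959
Sum ≈ 2.3551 → 2.355 bits.

2.355 bits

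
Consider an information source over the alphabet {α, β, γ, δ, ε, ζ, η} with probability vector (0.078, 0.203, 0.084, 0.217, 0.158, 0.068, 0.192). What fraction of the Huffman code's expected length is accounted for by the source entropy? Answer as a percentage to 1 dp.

Entropy H = −Σ p log₂ p ≈ 2.6740 bits.
Huffman merges: 17/250+39/500→73/500; 21/250+73/500→23/100; 79/500+24/125→7/20; 203/1000+217/1000→21/50; 23/100+7/20→29/50; 21/50+29/50→1. L = 1363/500 ≈ 2.7260.
Efficiency = H/L = 2.6740/2.7260 = 98.1%.

98.1%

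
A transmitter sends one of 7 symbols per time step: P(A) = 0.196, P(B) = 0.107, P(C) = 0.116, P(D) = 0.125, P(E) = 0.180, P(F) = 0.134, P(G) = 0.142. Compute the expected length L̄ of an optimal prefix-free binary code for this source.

Repeatedly combine the two least-probable nodes; the expected code length is the sum of the merged weights.
merge 107/1000 + 29/250 → 223/1000
merge 1/8 + 67/500 → 259/1000
merge 71/500 + 9/50 → 161/500
merge 49/250 + 223/1000 → 419/1000
merge 259/1000 + 161/500 → 581/1000
merge 419/1000 + 581/1000 → 1
L = 223/1000 + 259/1000 + 161/500 + 419/1000 + 581/1000 + 1 = 701/250 = 2.804 bits/symbol.

2.804 bits/symbol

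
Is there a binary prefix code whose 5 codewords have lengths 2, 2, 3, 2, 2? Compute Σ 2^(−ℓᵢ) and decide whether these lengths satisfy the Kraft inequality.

With common denominator 2^3 = 8: Σ 2^(−ℓᵢ) = 2/8 + 2/8 + 1/8 + 2/8 + 2/8 = 9/8 = 1.125.
Kraft's inequality requires Σ ≤ 1; here Σ = 1.125 > 1, so no such prefix code exists.

1.125; no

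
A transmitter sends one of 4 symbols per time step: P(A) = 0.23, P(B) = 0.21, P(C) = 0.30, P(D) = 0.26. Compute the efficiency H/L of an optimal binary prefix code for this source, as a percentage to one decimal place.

99.3%

Entropy H = −Σ p log₂ p ≈ 1.9869 bits.
Huffman merges: 21/100+23/100→11/25; 13/50+3/10→14/25; 11/25+14/25→1. L = 2 ≈ 2.0000.
Efficiency = H/L = 1.9869/2.0000 = 99.3%.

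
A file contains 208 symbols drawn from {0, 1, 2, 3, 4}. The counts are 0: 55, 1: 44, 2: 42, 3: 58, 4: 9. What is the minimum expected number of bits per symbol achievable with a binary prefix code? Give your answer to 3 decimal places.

2.245 bits/symbol

Probabilities are the counts divided by 208.
Repeatedly combine the two least-probable nodes; the expected code length is the sum of the merged weights.
merge 9/208 + 21/104 → 51/208
merge 11/52 + 51/208 → 95/208
merge 55/208 + 29/104 → 113/208
merge 95/208 + 113/208 → 1
L = 51/208 + 95/208 + 113/208 + 1 = 467/208 ≈ 2.245 bits/symbol.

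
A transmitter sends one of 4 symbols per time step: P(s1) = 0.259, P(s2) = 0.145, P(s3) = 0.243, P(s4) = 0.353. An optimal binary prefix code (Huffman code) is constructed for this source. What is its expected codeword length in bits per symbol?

2 bits/symbol

Repeatedly combine the two least-probable nodes; the expected code length is the sum of the merged weights.
merge 29/200 + 243/1000 → 97/250
merge 259/1000 + 353/1000 → 153/250
merge 97/250 + 153/250 → 1
L = 97/250 + 153/250 + 1 = 2 bits/symbol.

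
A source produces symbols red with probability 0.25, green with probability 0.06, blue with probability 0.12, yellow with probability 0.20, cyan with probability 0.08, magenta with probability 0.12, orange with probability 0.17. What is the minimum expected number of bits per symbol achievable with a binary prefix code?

Repeatedly combine the two least-probable nodes; the expected code length is the sum of the merged weights.
merge 3/50 + 2/25 → 7/50
merge 3/25 + 3/25 → 6/25
merge 7/50 + 17/100 → 31/100
merge 1/5 + 6/25 → 11/25
merge 1/4 + 31/100 → 14/25
merge 11/25 + 14/25 → 1
L = 7/50 + 6/25 + 31/100 + 11/25 + 14/25 + 1 = 269/100 = 2.69 bits/symbol.

2.69 bits/symbol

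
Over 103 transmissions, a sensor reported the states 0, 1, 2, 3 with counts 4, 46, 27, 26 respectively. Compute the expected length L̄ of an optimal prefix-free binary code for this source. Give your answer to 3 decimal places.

Probabilities are the counts divided by 103.
Repeatedly combine the two least-probable nodes; the expected code length is the sum of the merged weights.
merge 4/103 + 26/103 → 30/103
merge 27/103 + 30/103 → 57/103
merge 46/103 + 57/103 → 1
L = 30/103 + 57/103 + 1 = 190/103 ≈ 1.845 bits/symbol.

1.845 bits/symbol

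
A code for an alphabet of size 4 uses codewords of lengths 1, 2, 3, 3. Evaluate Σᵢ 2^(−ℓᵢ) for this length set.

With common denominator 2^3 = 8: Σ 2^(−ℓᵢ) = 4/8 + 2/8 + 1/8 + 1/8 = 8/8 = 1.

1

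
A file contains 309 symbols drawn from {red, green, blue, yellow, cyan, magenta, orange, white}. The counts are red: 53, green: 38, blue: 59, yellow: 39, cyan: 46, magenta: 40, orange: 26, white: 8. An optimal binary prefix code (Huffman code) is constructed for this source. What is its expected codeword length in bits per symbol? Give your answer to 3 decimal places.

Probabilities are the counts divided by 309.
Repeatedly combine the two least-probable nodes; the expected code length is the sum of the merged weights.
merge 8/309 + 26/309 → 34/309
merge 34/309 + 38/309 → 24/103
merge 13/103 + 40/309 → 79/309
merge 46/309 + 53/309 → 33/103
merge 59/309 + 24/103 → 131/309
merge 79/309 + 33/103 → 178/309
merge 131/309 + 178/309 → 1
L = 34/309 + 24/103 + 79/309 + 33/103 + 131/309 + 178/309 + 1 = 902/309 ≈ 2.919 bits/symbol.

2.919 bits/symbol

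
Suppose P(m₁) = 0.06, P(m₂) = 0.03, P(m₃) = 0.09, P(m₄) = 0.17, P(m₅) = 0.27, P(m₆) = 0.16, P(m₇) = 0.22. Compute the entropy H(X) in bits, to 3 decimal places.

H = −Σ pᵢ log₂ pᵢ.
−0.06·log₂(0.06) = 0.2435
−0.03·log₂(0.03) = 0.1518
−0.09·log₂(0.09) = 0.3127
−0.17·log₂(0.17) = 0.4346
−0.27·log₂(0.27) = 0.5100
−0.16·log₂(0.16) = 0.4230
−0.22·log₂(0.22) = 0.4806
Sum ≈ 2.5562 → 2.556 bits.

2.556 bits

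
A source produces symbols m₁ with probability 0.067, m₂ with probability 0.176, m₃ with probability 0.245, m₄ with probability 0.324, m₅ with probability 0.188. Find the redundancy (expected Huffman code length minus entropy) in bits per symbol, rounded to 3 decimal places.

0.063 bits

Entropy H = −Σ p log₂ p ≈ 2.1796 bits.
Huffman merges: 67/1000+22/125→243/1000; 47/250+243/1000→431/1000; 49/200+81/250→569/1000; 431/1000+569/1000→1. L = 2243/1000 ≈ 2.2430.
L − H = 2.2430 − 2.1796 = 0.063 bits.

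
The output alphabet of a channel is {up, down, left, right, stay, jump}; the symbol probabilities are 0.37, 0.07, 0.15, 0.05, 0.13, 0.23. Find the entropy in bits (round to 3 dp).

2.296 bits

H = −Σ pᵢ log₂ pᵢ.
−0.37·log₂(0.37) = 0.5307
−0.07·log₂(0.07) = 0.2686
−0.15·log₂(0.15) = 0.4105
−0.05·log₂(0.05) = 0.2161
−0.13·log₂(0.13) = 0.3826
−0.23·log₂(0.23) = 0.4877
Sum ≈ 2.2962 → 2.296 bits.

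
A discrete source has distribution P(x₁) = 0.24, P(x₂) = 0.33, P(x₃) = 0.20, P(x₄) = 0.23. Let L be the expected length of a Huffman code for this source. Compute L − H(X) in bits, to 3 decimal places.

0.026 bits

Entropy H = −Σ p log₂ p ≈ 1.9740 bits.
Huffman merges: 1/5+23/100→43/100; 6/25+33/100→57/100; 43/100+57/100→1. L = 2 ≈ 2.0000.
L − H = 2.0000 − 1.9740 = 0.026 bits.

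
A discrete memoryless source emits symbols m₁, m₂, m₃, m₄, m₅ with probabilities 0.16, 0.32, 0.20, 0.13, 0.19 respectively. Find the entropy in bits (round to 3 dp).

H = −Σ pᵢ log₂ pᵢ.
−0.16·log₂(0.16) = 0.4230
−0.32·log₂(0.32) = 0.5260
−0.20·log₂(0.20) = 0.4644
−0.13·log₂(0.13) = 0.3826
−0.19·log₂(0.19) = 0.4552
Sum ≈ 2.2513 → 2.251 bits.

2.251 bits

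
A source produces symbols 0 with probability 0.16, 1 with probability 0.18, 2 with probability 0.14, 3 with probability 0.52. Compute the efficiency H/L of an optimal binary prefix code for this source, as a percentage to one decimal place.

Entropy H = −Σ p log₂ p ≈ 1.7560 bits.
Huffman merges: 7/50+4/25→3/10; 9/50+3/10→12/25; 12/25+13/25→1. L = 89/50 ≈ 1.7800.
Efficiency = H/L = 1.7560/1.7800 = 98.7%.

98.7%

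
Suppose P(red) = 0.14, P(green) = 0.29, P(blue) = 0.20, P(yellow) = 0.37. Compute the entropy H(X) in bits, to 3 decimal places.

H = −Σ pᵢ log₂ pᵢ.
−0.14·log₂(0.14) = 0.3971
−0.29·log₂(0.29) = 0.5179
−0.20·log₂(0.20) = 0.4644
−0.37·log₂(0.37) = 0.5307
Sum ≈ 1.9101 → 1.910 bits.

1.910 bits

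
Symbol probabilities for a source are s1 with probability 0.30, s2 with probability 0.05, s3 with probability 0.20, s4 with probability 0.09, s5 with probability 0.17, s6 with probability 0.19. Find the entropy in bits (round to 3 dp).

2.404 bits

H = −Σ pᵢ log₂ pᵢ.
−0.30·log₂(0.30) = 0.5211
−0.05·log₂(0.05) = 0.2161
−0.20·log₂(0.20) = 0.4644
−0.09·log₂(0.09) = 0.3127
−0.17·log₂(0.17) = 0.4346
−0.19·log₂(0.19) = 0.4552
Sum ≈ 2.4040 → 2.404 bits.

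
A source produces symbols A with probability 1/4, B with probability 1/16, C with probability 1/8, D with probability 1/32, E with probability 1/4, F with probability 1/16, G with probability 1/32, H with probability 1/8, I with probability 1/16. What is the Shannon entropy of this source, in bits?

Each probability is a power of 1/2, so log₂(1/p) is an integer.
H = Σ p·log₂(1/p) = 1/4·2 + 1/16·4 + 1/8·3 + 1/32·5 + 1/4·2 + 1/16·4 + 1/32·5 + 1/8·3 + 1/16·4 = 2.8125 bits.

2.8125 bits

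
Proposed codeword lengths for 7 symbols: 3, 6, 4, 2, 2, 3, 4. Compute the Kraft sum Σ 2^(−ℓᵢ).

0.890625

With common denominator 2^6 = 64: Σ 2^(−ℓᵢ) = 8/64 + 1/64 + 4/64 + 16/64 + 16/64 + 8/64 + 4/64 = 57/64 = 0.890625.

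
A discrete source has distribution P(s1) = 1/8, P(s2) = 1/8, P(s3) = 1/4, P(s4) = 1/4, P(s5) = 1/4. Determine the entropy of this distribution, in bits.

2.25 bits

Each probability is a power of 1/2, so log₂(1/p) is an integer.
H = Σ p·log₂(1/p) = 1/8·3 + 1/8·3 + 1/4·2 + 1/4·2 + 1/4·2 = 2.25 bits.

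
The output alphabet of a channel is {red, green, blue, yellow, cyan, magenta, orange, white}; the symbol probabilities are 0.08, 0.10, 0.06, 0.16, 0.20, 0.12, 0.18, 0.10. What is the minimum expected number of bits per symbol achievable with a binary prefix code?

2.94 bits/symbol

Repeatedly combine the two least-probable nodes; the expected code length is the sum of the merged weights.
merge 3/50 + 2/25 → 7/50
merge 1/10 + 1/10 → 1/5
merge 3/25 + 7/50 → 13/50
merge 4/25 + 9/50 → 17/50
merge 1/5 + 1/5 → 2/5
merge 13/50 + 17/50 → 3/5
merge 2/5 + 3/5 → 1
L = 7/50 + 1/5 + 13/50 + 17/50 + 2/5 + 3/5 + 1 = 147/50 = 2.94 bits/symbol.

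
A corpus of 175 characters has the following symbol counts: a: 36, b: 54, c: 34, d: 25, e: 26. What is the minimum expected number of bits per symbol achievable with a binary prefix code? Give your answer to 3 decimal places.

Probabilities are the counts divided by 175.
Repeatedly combine the two least-probable nodes; the expected code length is the sum of the merged weights.
merge 1/7 + 26/175 → 51/175
merge 34/175 + 36/175 → 2/5
merge 51/175 + 54/175 → 3/5
merge 2/5 + 3/5 → 1
L = 51/175 + 2/5 + 3/5 + 1 = 401/175 ≈ 2.291 bits/symbol.

2.291 bits/symbol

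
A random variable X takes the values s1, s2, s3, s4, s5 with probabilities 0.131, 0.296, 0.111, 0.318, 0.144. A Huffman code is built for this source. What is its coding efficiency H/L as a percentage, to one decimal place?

Entropy H = −Σ p log₂ p ≈ 2.1843 bits.
Huffman merges: 111/1000+131/1000→121/500; 18/125+121/500→193/500; 37/125+159/500→307/500; 193/500+307/500→1. L = 1121/500 ≈ 2.2420.
Efficiency = H/L = 2.1843/2.2420 = 97.4%.

97.4%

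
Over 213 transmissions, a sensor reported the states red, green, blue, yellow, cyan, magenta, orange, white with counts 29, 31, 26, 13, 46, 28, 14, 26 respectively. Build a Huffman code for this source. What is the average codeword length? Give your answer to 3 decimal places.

Probabilities are the counts divided by 213.
Repeatedly combine the two least-probable nodes; the expected code length is the sum of the merged weights.
merge 13/213 + 14/213 → 9/71
merge 26/213 + 26/213 → 52/213
merge 9/71 + 28/213 → 55/213
merge 29/213 + 31/213 → 20/71
merge 46/213 + 52/213 → 98/213
merge 55/213 + 20/71 → 115/213
merge 98/213 + 115/213 → 1
L = 9/71 + 52/213 + 55/213 + 20/71 + 98/213 + 115/213 + 1 = 620/213 ≈ 2.911 bits/symbol.

2.911 bits/symbol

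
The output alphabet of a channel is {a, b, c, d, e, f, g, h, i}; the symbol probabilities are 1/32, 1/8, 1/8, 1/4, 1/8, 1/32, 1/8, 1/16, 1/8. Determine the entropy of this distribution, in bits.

2.9375 bits

Each probability is a power of 1/2, so log₂(1/p) is an integer.
H = Σ p·log₂(1/p) = 1/32·5 + 1/8·3 + 1/8·3 + 1/4·2 + 1/8·3 + 1/32·5 + 1/8·3 + 1/16·4 + 1/8·3 = 2.9375 bits.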